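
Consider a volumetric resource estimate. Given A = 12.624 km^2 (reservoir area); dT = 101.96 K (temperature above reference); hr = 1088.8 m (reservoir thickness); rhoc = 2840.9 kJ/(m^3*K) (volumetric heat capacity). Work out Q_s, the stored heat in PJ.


Step 1: Vr = A*1e6*hr = 12.624*1e6*1088.8 = 1.374501e+10 m^3
Step 2: Q_s = Vr*rhoc*dT/1e12 = 1.374501e+10*2840.9*101.96/1e12 = 3981.4 PJ
Q_s = 3981.4 PJ


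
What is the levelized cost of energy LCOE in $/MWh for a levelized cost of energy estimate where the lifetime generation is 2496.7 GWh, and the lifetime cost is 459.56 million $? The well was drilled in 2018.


LCOE = C_tot / E_tot * 100
LCOE = 459.56 / 2496.7 * 100
LCOE = 18.40670 cents/kWh
Convert: 18.40670 cents/kWh * 10.0 = 184.07 $/MWh
LCOE = 184.07 $/MWh


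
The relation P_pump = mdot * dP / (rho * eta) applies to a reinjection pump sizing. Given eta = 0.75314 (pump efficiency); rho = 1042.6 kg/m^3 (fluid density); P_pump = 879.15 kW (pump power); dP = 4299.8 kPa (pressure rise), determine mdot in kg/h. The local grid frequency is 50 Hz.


mdot = P_pump * rho * eta / dP
mdot = 879.15 * 1042.6 * 0.75314 / 4299.8
mdot = 160.5492 kg/s
Convert: 160.5492 kg/s * 3600.0 = 5.7798e+05 kg/h
mdot = 5.7798e+05 kg/h


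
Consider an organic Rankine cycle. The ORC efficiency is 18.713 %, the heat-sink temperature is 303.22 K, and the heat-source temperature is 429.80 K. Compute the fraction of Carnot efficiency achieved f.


f = (eta_orc/100) / (1 - Tc/Th)
f = (18.713/100) / (1 - 303.22/429.80)
f = 0.63540


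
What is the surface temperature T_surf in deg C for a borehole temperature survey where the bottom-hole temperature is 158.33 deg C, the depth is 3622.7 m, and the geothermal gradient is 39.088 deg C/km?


T_surf = T_d - grad * d / 1000
T_surf = 158.33 - 39.088 * 3622.7 / 1000
T_surf = 16.726 deg C


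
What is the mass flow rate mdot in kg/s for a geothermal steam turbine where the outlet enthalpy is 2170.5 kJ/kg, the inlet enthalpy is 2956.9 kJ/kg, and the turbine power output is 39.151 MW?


mdot = P * 1000 / (h_in - h_out)
mdot = 39.151 * 1000 / (2956.9 - 2170.5)
mdot = 49.785 kg/s


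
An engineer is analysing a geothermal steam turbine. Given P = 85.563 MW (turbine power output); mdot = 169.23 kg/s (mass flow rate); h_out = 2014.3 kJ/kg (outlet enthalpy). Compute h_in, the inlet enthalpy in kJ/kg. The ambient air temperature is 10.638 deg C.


h_in = h_out + P * 1000 / mdot
h_in = 2014.3 + 85.563 * 1000 / 169.23
h_in = 2519.9 kJ/kg


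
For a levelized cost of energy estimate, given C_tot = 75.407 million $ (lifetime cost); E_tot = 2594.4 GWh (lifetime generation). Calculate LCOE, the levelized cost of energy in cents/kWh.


LCOE = C_tot / E_tot * 100
LCOE = 75.407 / 2594.4 * 100
LCOE = 2.9065 cents/kWh


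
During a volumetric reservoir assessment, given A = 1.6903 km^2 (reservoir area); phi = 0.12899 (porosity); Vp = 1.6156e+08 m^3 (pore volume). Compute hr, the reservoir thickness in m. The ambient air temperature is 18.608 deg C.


hr = Vp / (A * 1e6 * phi)
hr = 1.6156e+08 / (1.6903 * 1e6 * 0.12899)
hr = 740.99 m


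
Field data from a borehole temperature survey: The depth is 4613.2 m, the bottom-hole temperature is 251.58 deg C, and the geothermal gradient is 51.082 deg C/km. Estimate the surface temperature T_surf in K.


T_surf = T_d - grad * d / 1000
T_surf = 251.58 - 51.082 * 4613.2 / 1000
T_surf = 15.92852 deg C
Convert to K: 15.92852 + 273.15 = 289.08 K
T_surf = 289.08 K


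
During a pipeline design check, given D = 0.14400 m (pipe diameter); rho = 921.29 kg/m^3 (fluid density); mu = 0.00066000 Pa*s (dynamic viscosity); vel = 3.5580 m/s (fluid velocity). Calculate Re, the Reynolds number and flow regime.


Step 1: Re = rho*vel*D/mu = 921.29*3.558*0.144/0.00066 = 7.1519e+05
Step 2: Re = 7.1519e+05 > 4000, so flow is turbulent.
Re = 7.1519e+05 (turbulent)


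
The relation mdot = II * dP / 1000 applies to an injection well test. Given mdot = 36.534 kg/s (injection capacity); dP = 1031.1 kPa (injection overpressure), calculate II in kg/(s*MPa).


II = mdot * 1000 / dP
II = 36.534 * 1000 / 1031.1
II = 35.432 kg/(s*MPa)


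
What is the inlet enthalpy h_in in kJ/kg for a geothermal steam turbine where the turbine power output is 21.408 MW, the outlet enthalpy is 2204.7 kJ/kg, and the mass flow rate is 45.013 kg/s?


h_in = h_out + P * 1000 / mdot
h_in = 2204.7 + 21.408 * 1000 / 45.013
h_in = 2680.3 kJ/kg


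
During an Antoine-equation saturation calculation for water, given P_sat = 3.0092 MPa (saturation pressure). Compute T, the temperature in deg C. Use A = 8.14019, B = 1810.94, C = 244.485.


T = B / (A - log10(P_sat * 760 / 0.101325)) - C
T = 1810.94 / (8.14019 - log10(3.0092 * 760 / 0.101325)) - 244.485
T = 233.76 deg C


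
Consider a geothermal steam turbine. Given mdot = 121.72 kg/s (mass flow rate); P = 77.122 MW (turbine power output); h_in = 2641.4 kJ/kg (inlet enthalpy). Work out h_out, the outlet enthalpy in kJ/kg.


h_out = h_in - P * 1000 / mdot
h_out = 2641.4 - 77.122 * 1000 / 121.72
h_out = 2007.8 kJ/kg


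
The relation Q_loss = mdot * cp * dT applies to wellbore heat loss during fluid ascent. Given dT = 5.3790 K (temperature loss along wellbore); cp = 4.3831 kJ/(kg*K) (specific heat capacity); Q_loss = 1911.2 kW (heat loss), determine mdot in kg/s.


mdot = Q_loss / (cp * dT)
mdot = 1911.2 / (4.3831 * 5.3790)
mdot = 81.063 kg/s


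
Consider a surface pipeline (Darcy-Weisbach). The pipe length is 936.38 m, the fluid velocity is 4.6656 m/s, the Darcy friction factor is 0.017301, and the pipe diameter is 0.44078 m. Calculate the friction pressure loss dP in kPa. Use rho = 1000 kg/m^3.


dP = f * (L/D) * (rho*vel^2/2) / 1000
dP = 0.017301 * (936.38/0.44078) * (1000*4.6656^2/2) / 1000
dP = 400.02 kPa


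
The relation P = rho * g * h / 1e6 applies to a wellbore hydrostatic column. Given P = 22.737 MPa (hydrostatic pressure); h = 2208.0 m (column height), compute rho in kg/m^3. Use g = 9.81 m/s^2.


rho = P * 1e6 / (g * h)
rho = 22.737 * 1e6 / (9.81 * 2208.0)
rho = 1049.7 kg/m^3


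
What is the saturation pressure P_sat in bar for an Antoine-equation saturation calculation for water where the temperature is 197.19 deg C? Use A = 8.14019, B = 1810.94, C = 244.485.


P_sat = 10^(A - B/(C + T)) / 760 * 0.101325
P_sat = 10^(8.14019 - 1810.94/(244.485 + 197.19)) / 760 * 0.101325
P_sat = 1.461938 MPa
Convert: 1.461938 MPa * 10.0 = 14.619 bar
P_sat = 14.619 bar


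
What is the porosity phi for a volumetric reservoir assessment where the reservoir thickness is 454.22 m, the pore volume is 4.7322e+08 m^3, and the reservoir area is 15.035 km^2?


phi = Vp / (A * 1e6 * hr)
phi = 4.7322e+08 / (15.035 * 1e6 * 454.22)
phi = 0.069294


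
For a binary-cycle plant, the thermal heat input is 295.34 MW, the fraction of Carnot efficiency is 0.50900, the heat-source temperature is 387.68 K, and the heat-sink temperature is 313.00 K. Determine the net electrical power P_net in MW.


Step 1: eta = (1 - Tc/Th)*f = (1 - 313.0/387.68)*0.509 = 0.09805025
Step 2: P_net = eta * Q_in = 0.09805025 * 295.34 = 28.958 MW
P_net = 28.958 MW


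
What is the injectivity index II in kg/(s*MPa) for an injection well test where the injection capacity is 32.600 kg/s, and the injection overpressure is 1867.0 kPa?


II = mdot * 1000 / dP
II = 32.600 * 1000 / 1867.0
II = 17.461 kg/(s*MPa)


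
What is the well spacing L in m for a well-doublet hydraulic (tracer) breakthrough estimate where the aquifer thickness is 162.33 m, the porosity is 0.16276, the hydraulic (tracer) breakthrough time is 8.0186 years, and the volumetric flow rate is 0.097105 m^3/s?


L = sqrt(t_bt*365.25*86400*3*Qv / (pi*hr*phi))
L = sqrt(8.0186*365.25*86400*3*0.097105 / (pi*162.33*0.16276))
L = 942.40 m


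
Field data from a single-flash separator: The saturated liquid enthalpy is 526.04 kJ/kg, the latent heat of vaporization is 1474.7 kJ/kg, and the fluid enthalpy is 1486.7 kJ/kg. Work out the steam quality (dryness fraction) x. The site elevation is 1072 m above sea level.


x = (h - hf) / hfg
x = (1486.7 - 526.04) / 1474.7
x = 0.65143


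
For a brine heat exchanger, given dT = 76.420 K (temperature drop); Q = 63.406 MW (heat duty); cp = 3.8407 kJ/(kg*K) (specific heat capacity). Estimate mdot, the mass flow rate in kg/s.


mdot = Q * 1000 / (cp * dT)
mdot = 63.406 * 1000 / (3.8407 * 76.420)
mdot = 216.03 kg/s


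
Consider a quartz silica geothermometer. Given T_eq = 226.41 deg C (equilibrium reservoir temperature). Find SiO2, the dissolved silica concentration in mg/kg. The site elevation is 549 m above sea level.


SiO2 = 10^(5.19 - 1309/(T_eq + 273.15))
SiO2 = 10^(5.19 - 1309/(226.41 + 273.15))
SiO2 = 371.27 mg/kg


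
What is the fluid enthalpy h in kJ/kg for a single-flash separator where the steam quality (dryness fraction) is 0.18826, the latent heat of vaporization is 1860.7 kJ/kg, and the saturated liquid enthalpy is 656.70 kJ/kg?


h = hf + x * hfg
h = 656.70 + 0.18826 * 1860.7
h = 1007.0 kJ/kg


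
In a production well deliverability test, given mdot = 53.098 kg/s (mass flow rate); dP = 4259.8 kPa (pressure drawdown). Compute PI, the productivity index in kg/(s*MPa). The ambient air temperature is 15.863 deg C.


PI = mdot * 1000 / dP
PI = 53.098 * 1000 / 4259.8
PI = 12.465 kg/(s*MPa)


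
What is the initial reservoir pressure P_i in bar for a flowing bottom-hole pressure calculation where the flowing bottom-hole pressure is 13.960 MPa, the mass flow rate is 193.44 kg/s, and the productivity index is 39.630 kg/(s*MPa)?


P_i = P_wf + mdot / PI
P_i = 13.960 + 193.44 / 39.630
P_i = 18.84115 MPa
Convert: 18.84115 MPa * 10.0 = 188.41 bar
P_i = 188.41 bar


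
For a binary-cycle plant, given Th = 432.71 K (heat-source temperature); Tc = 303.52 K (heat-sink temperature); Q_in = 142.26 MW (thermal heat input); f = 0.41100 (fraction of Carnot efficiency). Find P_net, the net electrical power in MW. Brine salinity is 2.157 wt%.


Step 1: eta = (1 - Tc/Th)*f = (1 - 303.52/432.71)*0.411 = 0.1227083
Step 2: P_net = eta * Q_in = 0.1227083 * 142.26 = 17.456 MW
P_net = 17.456 MW


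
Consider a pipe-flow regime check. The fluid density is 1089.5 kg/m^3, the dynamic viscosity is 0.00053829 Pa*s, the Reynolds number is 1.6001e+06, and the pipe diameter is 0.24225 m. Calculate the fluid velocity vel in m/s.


vel = Re * mu / (rho * D)
vel = 1.6001e+06 * 0.00053829 / (1089.5 * 0.24225)
vel = 3.2634 m/s


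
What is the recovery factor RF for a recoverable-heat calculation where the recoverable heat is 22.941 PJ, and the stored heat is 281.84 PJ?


RF = Q_rec / Q_s
RF = 22.941 / 281.84
RF = 0.081397


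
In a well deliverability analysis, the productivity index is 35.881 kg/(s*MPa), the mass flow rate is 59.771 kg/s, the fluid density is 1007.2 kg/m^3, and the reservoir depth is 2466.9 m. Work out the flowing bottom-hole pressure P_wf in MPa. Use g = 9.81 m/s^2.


Step 1: P_i = rho*g*h/1e6 = 1007.2*9.81*2466.9/1e6 = 24.37453 MPa
Step 2: P_wf = P_i - mdot/PI = 24.37453 - 59.771/35.881 = 22.709 MPa
P_wf = 22.709 MPa


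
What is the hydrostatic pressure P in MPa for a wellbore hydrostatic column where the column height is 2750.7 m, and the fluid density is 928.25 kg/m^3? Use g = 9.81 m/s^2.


P = rho * g * h / 1e6
P = 928.25 * 9.81 * 2750.7 / 1e6
P = 25.048 MPa


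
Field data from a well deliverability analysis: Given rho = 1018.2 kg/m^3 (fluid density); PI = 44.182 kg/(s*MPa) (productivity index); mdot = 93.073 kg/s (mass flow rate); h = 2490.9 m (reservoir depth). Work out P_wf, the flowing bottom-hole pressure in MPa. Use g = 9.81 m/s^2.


Step 1: P_i = rho*g*h/1e6 = 1018.2*9.81*2490.9/1e6 = 24.88046 MPa
Step 2: P_wf = P_i - mdot/PI = 24.88046 - 93.073/44.182 = 22.774 MPa
P_wf = 22.774 MPa


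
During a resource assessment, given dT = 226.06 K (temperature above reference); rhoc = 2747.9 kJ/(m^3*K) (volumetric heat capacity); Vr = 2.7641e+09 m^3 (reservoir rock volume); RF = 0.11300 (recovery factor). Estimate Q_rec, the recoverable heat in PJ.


Step 1: Q_s = Vr*rhoc*dT/1e12 = 2.7641e+09*2747.9*226.06/1e12 = 1717.032 PJ
Step 2: Q_rec = Q_s * RF = 1717.032 * 0.113 = 194.02 PJ
Q_rec = 194.02 PJ


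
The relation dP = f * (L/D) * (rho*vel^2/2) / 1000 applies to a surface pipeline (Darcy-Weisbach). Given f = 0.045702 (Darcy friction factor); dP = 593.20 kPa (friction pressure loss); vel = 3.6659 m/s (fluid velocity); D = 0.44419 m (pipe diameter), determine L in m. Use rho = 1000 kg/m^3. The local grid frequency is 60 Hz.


L = dP*1000*D / (f*rho*vel^2/2)
L = 593.20*1000*0.44419 / (0.045702*1000*3.6659^2/2)
L = 858.03 m


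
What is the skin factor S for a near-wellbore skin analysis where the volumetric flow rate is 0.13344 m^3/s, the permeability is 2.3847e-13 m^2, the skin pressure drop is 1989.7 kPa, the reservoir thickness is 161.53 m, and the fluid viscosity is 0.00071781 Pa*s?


S = dP_s * 1000 * 2*pi*k*hr / (q*mu)
S = 1989.7 * 1000 * 2*pi*2.3847e-13*161.53 / (0.13344*0.00071781)
S = 5.0276


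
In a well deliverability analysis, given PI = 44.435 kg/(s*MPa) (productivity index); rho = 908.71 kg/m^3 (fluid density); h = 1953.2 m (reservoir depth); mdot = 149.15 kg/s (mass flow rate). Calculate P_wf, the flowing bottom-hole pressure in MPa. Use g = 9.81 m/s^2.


Step 1: P_i = rho*g*h/1e6 = 908.71*9.81*1953.2/1e6 = 17.41169 MPa
Step 2: P_wf = P_i - mdot/PI = 17.41169 - 149.15/44.435 = 14.055 MPa
P_wf = 14.055 MPa


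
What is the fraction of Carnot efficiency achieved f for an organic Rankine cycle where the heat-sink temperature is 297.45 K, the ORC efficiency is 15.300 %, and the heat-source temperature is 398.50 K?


f = (eta_orc/100) / (1 - Tc/Th)
f = (15.300/100) / (1 - 297.45/398.50)
f = 0.60337


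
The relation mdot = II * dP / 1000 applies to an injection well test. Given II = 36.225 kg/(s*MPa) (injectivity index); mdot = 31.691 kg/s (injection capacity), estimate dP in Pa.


dP = mdot * 1000 / II
dP = 31.691 * 1000 / 36.225
dP = 874.8378 kPa
Convert: 874.8378 kPa * 1000.0 = 8.7484e+05 Pa
dP = 8.7484e+05 Pa


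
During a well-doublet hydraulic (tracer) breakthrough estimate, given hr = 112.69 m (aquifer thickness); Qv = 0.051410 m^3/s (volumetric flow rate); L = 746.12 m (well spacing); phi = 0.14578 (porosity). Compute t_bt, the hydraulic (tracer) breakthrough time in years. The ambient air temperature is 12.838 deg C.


t_bt = pi * hr * phi * L^2 / (3 * Qv) / (365.25*86400)
t_bt = pi * 112.69 * 0.14578 * 746.12^2 / (3 * 0.051410) / (365.25*86400)
t_bt = 5.9031 years


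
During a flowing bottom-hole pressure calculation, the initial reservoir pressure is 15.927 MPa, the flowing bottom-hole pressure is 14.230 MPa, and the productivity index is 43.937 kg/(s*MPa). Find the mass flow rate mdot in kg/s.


mdot = (P_i - P_wf) * PI
mdot = (15.927 - 14.230) * 43.937
mdot = 74.561 kg/s


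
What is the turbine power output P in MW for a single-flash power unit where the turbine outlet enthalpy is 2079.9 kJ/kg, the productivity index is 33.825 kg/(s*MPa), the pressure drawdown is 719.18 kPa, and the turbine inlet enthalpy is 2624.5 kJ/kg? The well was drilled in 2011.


Step 1: mdot = PI * dP / 1000 = 33.825 * 719.18 / 1000 = 24.32626 kg/s
Step 2: P = mdot*(h_in - h_out)/1000 = 24.32626*(2624.5 - 2079.9)/1000 = 13.248 MW
P = 13.248 MW


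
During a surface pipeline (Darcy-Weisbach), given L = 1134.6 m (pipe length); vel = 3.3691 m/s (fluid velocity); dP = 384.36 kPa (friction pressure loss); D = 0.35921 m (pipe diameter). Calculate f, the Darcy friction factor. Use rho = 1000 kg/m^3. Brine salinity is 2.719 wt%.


f = dP*1000 / ((L/D)*(rho*vel^2/2))
f = 384.36*1000 / ((1134.6/0.35921)*(1000*3.3691^2/2))
f = 0.021441


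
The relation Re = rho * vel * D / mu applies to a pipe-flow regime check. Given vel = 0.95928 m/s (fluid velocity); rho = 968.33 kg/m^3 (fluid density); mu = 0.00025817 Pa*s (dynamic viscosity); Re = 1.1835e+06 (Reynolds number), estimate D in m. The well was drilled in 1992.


D = Re * mu / (rho * vel)
D = 1.1835e+06 * 0.00025817 / (968.33 * 0.95928)
D = 0.32893 m


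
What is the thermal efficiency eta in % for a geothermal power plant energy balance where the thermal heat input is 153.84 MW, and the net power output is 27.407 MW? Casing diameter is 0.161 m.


eta = W_net / Q_in * 100
eta = 27.407 / 153.84 * 100
eta = 17.815 %


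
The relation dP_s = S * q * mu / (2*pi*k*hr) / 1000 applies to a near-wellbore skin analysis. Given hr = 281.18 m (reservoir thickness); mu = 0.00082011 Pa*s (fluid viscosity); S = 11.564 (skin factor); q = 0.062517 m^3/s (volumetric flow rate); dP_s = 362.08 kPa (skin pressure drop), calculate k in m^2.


k = S*q*mu / (2*pi*dP_s*1000*hr)
k = 11.564*0.062517*0.00082011 / (2*pi*362.08*1000*281.18)
k = 9.2685e-13 m^2


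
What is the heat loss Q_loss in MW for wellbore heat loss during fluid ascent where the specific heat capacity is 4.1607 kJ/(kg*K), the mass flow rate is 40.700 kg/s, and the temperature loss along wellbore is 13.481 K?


Q_loss = mdot * cp * dT
Q_loss = 40.700 * 4.1607 * 13.481
Q_loss = 2282.879 kW
Convert: 2282.879 kW * 0.001 = 2.2829 MW
Q_loss = 2.2829 MW


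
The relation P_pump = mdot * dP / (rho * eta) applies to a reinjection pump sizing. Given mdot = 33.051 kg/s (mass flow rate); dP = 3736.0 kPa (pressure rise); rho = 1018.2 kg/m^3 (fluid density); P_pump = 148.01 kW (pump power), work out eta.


eta = mdot * dP / (rho * P_pump)
eta = 33.051 * 3736.0 / (1018.2 * 148.01)
eta = 0.81935


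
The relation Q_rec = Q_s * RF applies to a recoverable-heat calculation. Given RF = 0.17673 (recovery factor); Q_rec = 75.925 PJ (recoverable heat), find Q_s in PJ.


Q_s = Q_rec / RF
Q_s = 75.925 / 0.17673
Q_s = 429.61 PJ


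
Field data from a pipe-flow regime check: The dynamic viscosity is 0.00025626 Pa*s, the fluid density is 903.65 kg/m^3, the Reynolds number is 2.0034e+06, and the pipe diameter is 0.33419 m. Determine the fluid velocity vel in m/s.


vel = Re * mu / (rho * D)
vel = 2.0034e+06 * 0.00025626 / (903.65 * 0.33419)
vel = 1.7000 m/s


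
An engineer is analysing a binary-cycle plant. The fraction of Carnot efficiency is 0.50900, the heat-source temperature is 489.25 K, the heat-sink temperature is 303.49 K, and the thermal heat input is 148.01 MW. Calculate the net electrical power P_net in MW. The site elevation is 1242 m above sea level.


Step 1: eta = (1 - Tc/Th)*f = (1 - 303.49/489.25)*0.509 = 0.1932587
Step 2: P_net = eta * Q_in = 0.1932587 * 148.01 = 28.604 MW
P_net = 28.604 MW


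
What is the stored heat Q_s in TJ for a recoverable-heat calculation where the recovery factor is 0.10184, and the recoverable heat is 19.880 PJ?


Q_s = Q_rec / RF
Q_s = 19.880 / 0.10184
Q_s = 195.2082 PJ
Convert: 195.2082 PJ * 1000.0 = 1.9521e+05 TJ
Q_s = 1.9521e+05 TJ


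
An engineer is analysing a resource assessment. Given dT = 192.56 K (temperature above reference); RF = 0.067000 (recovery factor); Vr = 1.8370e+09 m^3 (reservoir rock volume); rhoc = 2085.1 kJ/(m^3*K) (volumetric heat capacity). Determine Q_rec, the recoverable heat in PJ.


Step 1: Q_s = Vr*rhoc*dT/1e12 = 1.8370e+09*2085.1*192.56/1e12 = 737.5681 PJ
Step 2: Q_rec = Q_s * RF = 737.5681 * 0.067 = 49.417 PJ
Q_rec = 49.417 PJ


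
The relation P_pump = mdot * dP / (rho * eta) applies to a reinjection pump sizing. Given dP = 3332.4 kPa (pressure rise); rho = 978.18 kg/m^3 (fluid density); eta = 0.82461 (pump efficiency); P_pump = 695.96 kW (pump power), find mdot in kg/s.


mdot = P_pump * rho * eta / dP
mdot = 695.96 * 978.18 * 0.82461 / 3332.4
mdot = 168.46 kg/s


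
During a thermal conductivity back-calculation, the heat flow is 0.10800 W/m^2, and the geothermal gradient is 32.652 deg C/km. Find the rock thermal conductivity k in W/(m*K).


k = q / (grad / 1000)
k = 0.10800 / (32.652 / 1000)
k = 3.3076 W/(m*K)


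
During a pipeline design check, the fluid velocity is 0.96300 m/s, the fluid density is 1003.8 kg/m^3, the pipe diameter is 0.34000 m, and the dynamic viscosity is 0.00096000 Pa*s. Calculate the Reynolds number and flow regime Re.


Step 1: Re = rho*vel*D/mu = 1003.8*0.963*0.34/0.00096 = 3.4236e+05
Step 2: Re = 3.4236e+05 > 4000, so flow is turbulent.
Re = 3.4236e+05 (turbulent)


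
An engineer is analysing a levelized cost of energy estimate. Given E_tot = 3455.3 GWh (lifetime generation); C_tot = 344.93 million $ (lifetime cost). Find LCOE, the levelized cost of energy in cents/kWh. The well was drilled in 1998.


LCOE = C_tot / E_tot * 100
LCOE = 344.93 / 3455.3 * 100
LCOE = 9.9826 cents/kWh


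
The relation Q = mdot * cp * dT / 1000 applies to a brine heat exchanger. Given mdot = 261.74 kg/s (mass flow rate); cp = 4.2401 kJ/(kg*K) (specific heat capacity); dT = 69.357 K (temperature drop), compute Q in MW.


Q = mdot * cp * dT / 1000
Q = 261.74 * 4.2401 * 69.357 / 1000
Q = 76.973 MW


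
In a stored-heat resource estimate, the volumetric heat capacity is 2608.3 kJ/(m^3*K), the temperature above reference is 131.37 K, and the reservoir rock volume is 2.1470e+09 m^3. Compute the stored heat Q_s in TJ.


Q_s = Vr * rhoc * dT / 1e12
Q_s = 2.1470e+09 * 2608.3 * 131.37 / 1e12
Q_s = 735.6746 PJ
Convert: 735.6746 PJ * 1000.0 = 7.3567e+05 TJ
Q_s = 7.3567e+05 TJ


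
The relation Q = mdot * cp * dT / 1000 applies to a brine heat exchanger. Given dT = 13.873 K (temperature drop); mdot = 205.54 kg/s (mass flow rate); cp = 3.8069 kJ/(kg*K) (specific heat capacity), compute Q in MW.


Q = mdot * cp * dT / 1000
Q = 205.54 * 3.8069 * 13.873 / 1000
Q = 10.855 MW


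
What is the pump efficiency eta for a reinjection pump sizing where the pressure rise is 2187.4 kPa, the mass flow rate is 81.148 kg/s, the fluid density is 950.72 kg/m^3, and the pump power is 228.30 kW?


eta = mdot * dP / (rho * P_pump)
eta = 81.148 * 2187.4 / (950.72 * 228.30)
eta = 0.81780


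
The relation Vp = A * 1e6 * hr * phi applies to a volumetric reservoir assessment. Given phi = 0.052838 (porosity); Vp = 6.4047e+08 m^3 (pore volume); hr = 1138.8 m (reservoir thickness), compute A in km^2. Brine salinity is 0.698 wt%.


A = Vp / (1e6 * hr * phi)
A = 6.4047e+08 / (1e6 * 1138.8 * 0.052838)
A = 10.644 km^2


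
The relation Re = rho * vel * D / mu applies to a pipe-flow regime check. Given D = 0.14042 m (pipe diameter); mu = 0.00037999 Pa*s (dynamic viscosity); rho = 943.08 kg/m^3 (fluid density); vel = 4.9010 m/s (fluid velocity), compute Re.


Re = rho * vel * D / mu
Re = 943.08 * 4.9010 * 0.14042 / 0.00037999
Re = 1.7080e+06


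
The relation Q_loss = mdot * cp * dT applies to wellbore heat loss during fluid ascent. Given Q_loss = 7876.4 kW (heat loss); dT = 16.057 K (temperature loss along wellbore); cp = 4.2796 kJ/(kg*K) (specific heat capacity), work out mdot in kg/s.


mdot = Q_loss / (cp * dT)
mdot = 7876.4 / (4.2796 * 16.057)
mdot = 114.62 kg/s


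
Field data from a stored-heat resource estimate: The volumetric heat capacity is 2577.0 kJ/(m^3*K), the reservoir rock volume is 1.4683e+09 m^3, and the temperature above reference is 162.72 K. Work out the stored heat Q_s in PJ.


Q_s = Vr * rhoc * dT / 1e12
Q_s = 1.4683e+09 * 2577.0 * 162.72 / 1e12
Q_s = 615.70 PJ


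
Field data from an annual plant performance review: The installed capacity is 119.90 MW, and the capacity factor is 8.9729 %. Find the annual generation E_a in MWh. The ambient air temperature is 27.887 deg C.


E_a = CF / 100 * cap * 8760
E_a = 8.9729 / 100 * 119.90 * 8760
E_a = 94245 MWh


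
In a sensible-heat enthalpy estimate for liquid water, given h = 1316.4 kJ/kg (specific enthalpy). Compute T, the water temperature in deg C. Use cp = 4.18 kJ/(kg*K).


T = h / cp
T = 1316.4 / 4.18
T = 314.93 deg C


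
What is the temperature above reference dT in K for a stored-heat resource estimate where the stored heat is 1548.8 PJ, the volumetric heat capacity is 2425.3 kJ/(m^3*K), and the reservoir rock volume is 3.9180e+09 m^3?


dT = Q_s * 1e12 / (Vr * rhoc)
dT = 1548.8 * 1e12 / (3.9180e+09 * 2425.3)
dT = 162.99 K


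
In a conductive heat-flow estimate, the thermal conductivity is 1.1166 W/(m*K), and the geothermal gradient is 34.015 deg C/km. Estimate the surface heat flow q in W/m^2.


q = k * grad / 1000
q = 1.1166 * 34.015 / 1000
q = 0.037981 W/m^2


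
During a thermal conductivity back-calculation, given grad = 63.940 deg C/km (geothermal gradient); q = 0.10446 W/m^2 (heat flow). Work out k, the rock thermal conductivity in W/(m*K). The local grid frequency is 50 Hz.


k = q / (grad / 1000)
k = 0.10446 / (63.940 / 1000)
k = 1.6337 W/(m*K)


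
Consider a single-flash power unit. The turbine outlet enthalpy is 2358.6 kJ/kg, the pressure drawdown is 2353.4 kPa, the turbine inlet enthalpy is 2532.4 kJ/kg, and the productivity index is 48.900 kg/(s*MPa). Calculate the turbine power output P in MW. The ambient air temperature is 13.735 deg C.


Step 1: mdot = PI * dP / 1000 = 48.9 * 2353.4 / 1000 = 115.0813 kg/s
Step 2: P = mdot*(h_in - h_out)/1000 = 115.0813*(2532.4 - 2358.6)/1000 = 20.001 MW
P = 20.001 MW


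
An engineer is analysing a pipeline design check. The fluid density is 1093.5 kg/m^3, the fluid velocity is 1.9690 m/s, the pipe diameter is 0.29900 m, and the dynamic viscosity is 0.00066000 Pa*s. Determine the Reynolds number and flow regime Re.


Step 1: Re = rho*vel*D/mu = 1093.5*1.969*0.299/0.00066 = 9.7542e+05
Step 2: Re = 9.7542e+05 > 4000, so flow is turbulent.
Re = 9.7542e+05 (turbulent)


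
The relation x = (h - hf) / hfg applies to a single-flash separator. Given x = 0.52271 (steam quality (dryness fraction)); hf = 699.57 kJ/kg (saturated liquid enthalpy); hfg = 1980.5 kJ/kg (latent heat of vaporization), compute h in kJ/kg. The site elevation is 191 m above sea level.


h = hf + x * hfg
h = 699.57 + 0.52271 * 1980.5
h = 1734.8 kJ/kg


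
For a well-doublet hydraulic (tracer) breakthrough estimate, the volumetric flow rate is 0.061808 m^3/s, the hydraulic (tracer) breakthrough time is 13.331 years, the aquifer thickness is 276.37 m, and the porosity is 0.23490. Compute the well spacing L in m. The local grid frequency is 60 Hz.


L = sqrt(t_bt*365.25*86400*3*Qv / (pi*hr*phi))
L = sqrt(13.331*365.25*86400*3*0.061808 / (pi*276.37*0.23490))
L = 618.45 m


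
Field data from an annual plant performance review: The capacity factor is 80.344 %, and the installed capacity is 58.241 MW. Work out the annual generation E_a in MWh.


E_a = CF / 100 * cap * 8760
E_a = 80.344 / 100 * 58.241 * 8760
E_a = 4.0991e+05 MWh


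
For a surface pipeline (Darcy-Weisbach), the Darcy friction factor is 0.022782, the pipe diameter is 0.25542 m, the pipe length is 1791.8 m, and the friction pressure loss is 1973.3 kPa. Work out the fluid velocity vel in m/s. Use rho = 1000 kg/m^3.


vel = sqrt(dP*1000*2*D / (f*L*rho))
vel = sqrt(1973.3*1000*2*0.25542 / (0.022782*1791.8*1000))
vel = 4.9693 m/s


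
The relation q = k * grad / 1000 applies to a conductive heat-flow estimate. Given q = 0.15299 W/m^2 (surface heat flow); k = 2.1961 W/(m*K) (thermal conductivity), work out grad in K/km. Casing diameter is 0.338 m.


grad = q * 1000 / k
grad = 0.15299 * 1000 / 2.1961
grad = 69.66441 deg C/km
Convert: 69.66441 deg C/km * 1.0 = 69.664 K/km
grad = 69.664 K/km


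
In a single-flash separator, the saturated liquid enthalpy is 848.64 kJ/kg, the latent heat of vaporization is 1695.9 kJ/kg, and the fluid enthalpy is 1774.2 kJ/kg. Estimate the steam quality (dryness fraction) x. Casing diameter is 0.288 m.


x = (h - hf) / hfg
x = (1774.2 - 848.64) / 1695.9
x = 0.54576


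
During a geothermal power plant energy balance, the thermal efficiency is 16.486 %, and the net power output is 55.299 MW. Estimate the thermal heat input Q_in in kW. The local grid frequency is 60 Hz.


Q_in = W_net / (eta / 100)
Q_in = 55.299 / (16.486 / 100)
Q_in = 335.4301 MW
Convert: 335.4301 MW * 1000.0 = 3.3543e+05 kW
Q_in = 3.3543e+05 kW


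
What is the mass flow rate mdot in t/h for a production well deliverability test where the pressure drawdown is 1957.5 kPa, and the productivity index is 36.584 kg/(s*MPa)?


mdot = PI * dP / 1000
mdot = 36.584 * 1957.5 / 1000
mdot = 71.61318 kg/s
Convert: 71.61318 kg/s * 3.6 = 257.81 t/h
mdot = 257.81 t/h


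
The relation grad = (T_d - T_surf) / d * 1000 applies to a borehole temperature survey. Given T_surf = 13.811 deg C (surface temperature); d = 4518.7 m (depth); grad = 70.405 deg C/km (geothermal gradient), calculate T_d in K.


T_d = T_surf + grad * d / 1000
T_d = 13.811 + 70.405 * 4518.7 / 1000
T_d = 331.9501 deg C
Convert to K: 331.9501 + 273.15 = 605.10 K
T_d = 605.10 K


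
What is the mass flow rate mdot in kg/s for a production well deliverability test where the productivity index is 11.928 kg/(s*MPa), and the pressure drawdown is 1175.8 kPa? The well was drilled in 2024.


mdot = PI * dP / 1000
mdot = 11.928 * 1175.8 / 1000
mdot = 14.025 kg/s


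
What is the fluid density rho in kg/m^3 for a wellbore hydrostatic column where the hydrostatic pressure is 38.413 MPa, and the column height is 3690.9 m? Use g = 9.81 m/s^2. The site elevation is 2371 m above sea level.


rho = P * 1e6 / (g * h)
rho = 38.413 * 1e6 / (9.81 * 3690.9)
rho = 1060.9 kg/m^3


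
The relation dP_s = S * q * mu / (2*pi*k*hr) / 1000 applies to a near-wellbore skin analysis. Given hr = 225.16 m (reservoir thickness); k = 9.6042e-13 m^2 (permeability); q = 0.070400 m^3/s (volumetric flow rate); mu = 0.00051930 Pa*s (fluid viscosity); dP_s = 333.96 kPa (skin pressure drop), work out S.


S = dP_s * 1000 * 2*pi*k*hr / (q*mu)
S = 333.96 * 1000 * 2*pi*9.6042e-13*225.16 / (0.070400*0.00051930)
S = 12.412


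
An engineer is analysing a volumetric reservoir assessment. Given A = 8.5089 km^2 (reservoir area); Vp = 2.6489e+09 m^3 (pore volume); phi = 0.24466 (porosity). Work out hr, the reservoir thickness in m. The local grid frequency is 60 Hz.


hr = Vp / (A * 1e6 * phi)
hr = 2.6489e+09 / (8.5089 * 1e6 * 0.24466)
hr = 1272.4 m


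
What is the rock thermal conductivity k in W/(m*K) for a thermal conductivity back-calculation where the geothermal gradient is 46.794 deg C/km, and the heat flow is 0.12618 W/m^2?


k = q / (grad / 1000)
k = 0.12618 / (46.794 / 1000)
k = 2.6965 W/(m*K)


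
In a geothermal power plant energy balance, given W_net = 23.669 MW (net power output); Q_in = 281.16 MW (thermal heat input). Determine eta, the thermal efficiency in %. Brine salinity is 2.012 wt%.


eta = W_net / Q_in * 100
eta = 23.669 / 281.16 * 100
eta = 8.4183 %


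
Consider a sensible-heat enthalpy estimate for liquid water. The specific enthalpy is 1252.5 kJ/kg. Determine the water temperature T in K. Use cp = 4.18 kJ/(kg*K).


T = h / cp
T = 1252.5 / 4.18
T = 299.6411 deg C
Convert to K: 299.6411 + 273.15 = 572.79 K
T = 572.79 K


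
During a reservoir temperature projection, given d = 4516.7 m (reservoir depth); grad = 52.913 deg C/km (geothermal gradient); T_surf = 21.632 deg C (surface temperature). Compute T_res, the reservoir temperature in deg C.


T_res = T_surf + grad * d / 1000
T_res = 21.632 + 52.913 * 4516.7 / 1000
T_res = 260.62 deg C


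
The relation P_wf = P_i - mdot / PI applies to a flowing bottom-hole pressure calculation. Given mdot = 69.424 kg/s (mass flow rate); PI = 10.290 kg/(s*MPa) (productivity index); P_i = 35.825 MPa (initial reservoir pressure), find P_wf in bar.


P_wf = P_i - mdot / PI
P_wf = 35.825 - 69.424 / 10.290
P_wf = 29.07826 MPa
Convert: 29.07826 MPa * 10.0 = 290.78 bar
P_wf = 290.78 bar


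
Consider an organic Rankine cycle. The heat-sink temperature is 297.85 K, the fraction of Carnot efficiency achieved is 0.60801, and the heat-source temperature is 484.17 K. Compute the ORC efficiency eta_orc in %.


eta_orc = (1 - Tc/Th) * f * 100
eta_orc = (1 - 297.85/484.17) * 0.60801 * 100
eta_orc = 23.398 %


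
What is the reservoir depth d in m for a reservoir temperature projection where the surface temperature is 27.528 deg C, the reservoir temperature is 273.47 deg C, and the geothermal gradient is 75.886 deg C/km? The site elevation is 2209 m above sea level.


d = (T_res - T_surf) / grad * 1000
d = (273.47 - 27.528) / 75.886 * 1000
d = 3240.9 m


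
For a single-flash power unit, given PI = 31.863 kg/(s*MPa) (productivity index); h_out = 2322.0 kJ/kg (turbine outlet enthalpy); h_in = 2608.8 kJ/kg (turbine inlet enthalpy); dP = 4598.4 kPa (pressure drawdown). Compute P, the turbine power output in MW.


Step 1: mdot = PI * dP / 1000 = 31.863 * 4598.4 / 1000 = 146.5188 kg/s
Step 2: P = mdot*(h_in - h_out)/1000 = 146.5188*(2608.8 - 2322.0)/1000 = 42.022 MW
P = 42.022 MW


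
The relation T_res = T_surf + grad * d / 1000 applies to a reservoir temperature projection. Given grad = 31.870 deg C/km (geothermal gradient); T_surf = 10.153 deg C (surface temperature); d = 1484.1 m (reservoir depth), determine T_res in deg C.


T_res = T_surf + grad * d / 1000
T_res = 10.153 + 31.870 * 1484.1 / 1000
T_res = 57.451 deg C


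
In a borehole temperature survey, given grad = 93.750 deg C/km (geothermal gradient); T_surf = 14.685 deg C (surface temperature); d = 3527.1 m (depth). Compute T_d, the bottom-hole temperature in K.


T_d = T_surf + grad * d / 1000
T_d = 14.685 + 93.750 * 3527.1 / 1000
T_d = 345.3506 deg C
Convert to K: 345.3506 + 273.15 = 618.50 K
T_d = 618.50 K


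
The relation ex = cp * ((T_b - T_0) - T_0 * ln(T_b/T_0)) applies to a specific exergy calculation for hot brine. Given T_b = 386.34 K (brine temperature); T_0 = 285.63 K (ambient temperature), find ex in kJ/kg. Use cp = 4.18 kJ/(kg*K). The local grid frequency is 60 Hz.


ex = cp * ((T_b - T_0) - T_0 * ln(T_b/T_0))
ex = 4.18 * ((386.34 - 285.63) - 285.63 * ln(386.34/285.63))
ex = 60.375 kJ/kg


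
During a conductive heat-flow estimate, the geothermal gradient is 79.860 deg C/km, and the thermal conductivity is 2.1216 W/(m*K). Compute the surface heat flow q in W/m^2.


q = k * grad / 1000
q = 2.1216 * 79.860 / 1000
q = 0.16943 W/m^2


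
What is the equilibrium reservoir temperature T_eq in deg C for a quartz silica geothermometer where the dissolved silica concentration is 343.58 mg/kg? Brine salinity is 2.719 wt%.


T_eq = 1309 / (5.19 - log10(SiO2)) - 273.15
T_eq = 1309 / (5.19 - log10(343.58)) - 273.15
T_eq = 220.07 deg C


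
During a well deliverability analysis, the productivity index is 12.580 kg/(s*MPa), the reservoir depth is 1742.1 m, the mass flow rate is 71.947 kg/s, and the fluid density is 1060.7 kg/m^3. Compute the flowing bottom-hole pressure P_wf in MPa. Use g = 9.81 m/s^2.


Step 1: P_i = rho*g*h/1e6 = 1060.7*9.81*1742.1/1e6 = 18.12736 MPa
Step 2: P_wf = P_i - mdot/PI = 18.12736 - 71.947/12.58 = 12.408 MPa
P_wf = 12.408 MPa


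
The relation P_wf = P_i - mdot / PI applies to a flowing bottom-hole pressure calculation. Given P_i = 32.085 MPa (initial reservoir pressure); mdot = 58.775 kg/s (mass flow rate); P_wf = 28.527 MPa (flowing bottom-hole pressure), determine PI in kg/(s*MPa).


PI = mdot / (P_i - P_wf)
PI = 58.775 / (32.085 - 28.527)
PI = 16.519 kg/(s*MPa)


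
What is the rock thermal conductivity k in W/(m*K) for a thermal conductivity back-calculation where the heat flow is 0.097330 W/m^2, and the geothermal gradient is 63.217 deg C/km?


k = q / (grad / 1000)
k = 0.097330 / (63.217 / 1000)
k = 1.5396 W/(m*K)


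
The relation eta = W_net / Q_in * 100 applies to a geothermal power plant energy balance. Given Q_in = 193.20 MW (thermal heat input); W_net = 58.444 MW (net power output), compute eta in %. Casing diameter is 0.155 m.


eta = W_net / Q_in * 100
eta = 58.444 / 193.20 * 100
eta = 30.251 %


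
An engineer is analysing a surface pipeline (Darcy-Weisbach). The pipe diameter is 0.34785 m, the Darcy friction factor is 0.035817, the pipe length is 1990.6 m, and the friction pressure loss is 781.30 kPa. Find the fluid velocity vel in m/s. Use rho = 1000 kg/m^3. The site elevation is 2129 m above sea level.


vel = sqrt(dP*1000*2*D / (f*L*rho))
vel = sqrt(781.30*1000*2*0.34785 / (0.035817*1990.6*1000))
vel = 2.7611 m/s


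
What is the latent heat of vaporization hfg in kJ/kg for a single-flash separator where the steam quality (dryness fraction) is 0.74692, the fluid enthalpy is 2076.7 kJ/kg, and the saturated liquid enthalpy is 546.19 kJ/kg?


hfg = (h - hf) / x
hfg = (2076.7 - 546.19) / 0.74692
hfg = 2049.1 kJ/kg


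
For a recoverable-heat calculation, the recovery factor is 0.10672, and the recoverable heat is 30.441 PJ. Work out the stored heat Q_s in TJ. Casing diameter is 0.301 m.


Q_s = Q_rec / RF
Q_s = 30.441 / 0.10672
Q_s = 285.2418 PJ
Convert: 285.2418 PJ * 1000.0 = 2.8524e+05 TJ
Q_s = 2.8524e+05 TJ


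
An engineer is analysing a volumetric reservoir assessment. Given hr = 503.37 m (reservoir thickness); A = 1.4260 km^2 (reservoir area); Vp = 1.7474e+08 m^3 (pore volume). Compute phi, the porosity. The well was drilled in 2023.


phi = Vp / (A * 1e6 * hr)
phi = 1.7474e+08 / (1.4260 * 1e6 * 503.37)
phi = 0.24344


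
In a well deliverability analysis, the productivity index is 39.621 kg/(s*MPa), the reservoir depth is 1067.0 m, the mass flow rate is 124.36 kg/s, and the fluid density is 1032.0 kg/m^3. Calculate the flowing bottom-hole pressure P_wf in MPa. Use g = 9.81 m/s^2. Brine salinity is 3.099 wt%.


Step 1: P_i = rho*g*h/1e6 = 1032.0*9.81*1067.0/1e6 = 10.80222 MPa
Step 2: P_wf = P_i - mdot/PI = 10.80222 - 124.36/39.621 = 7.6635 MPa
P_wf = 7.6635 MPa


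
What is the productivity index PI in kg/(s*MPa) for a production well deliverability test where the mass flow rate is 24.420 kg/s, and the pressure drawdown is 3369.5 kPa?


PI = mdot * 1000 / dP
PI = 24.420 * 1000 / 3369.5
PI = 7.2474 kg/(s*MPa)


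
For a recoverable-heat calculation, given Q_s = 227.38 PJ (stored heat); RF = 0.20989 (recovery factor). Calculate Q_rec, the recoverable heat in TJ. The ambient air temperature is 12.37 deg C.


Q_rec = Q_s * RF
Q_rec = 227.38 * 0.20989
Q_rec = 47.72479 PJ
Convert: 47.72479 PJ * 1000.0 = 47725 TJ
Q_rec = 47725 TJ


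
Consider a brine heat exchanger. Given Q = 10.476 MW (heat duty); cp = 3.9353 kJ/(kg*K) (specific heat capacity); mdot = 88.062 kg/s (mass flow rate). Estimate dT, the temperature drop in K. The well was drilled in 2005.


dT = Q * 1000 / (mdot * cp)
dT = 10.476 * 1000 / (88.062 * 3.9353)
dT = 30.229 K


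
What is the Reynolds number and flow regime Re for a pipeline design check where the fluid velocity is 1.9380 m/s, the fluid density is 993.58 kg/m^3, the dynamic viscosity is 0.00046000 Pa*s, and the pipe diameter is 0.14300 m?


Step 1: Re = rho*vel*D/mu = 993.58*1.938*0.143/0.00046 = 5.9860e+05
Step 2: Re = 5.9860e+05 > 4000, so flow is turbulent.
Re = 5.9860e+05 (turbulent)


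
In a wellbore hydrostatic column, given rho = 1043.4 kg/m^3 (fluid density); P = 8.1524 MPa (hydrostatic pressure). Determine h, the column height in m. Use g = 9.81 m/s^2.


h = P * 1e6 / (g * rho)
h = 8.1524 * 1e6 / (9.81 * 1043.4)
h = 796.46 m


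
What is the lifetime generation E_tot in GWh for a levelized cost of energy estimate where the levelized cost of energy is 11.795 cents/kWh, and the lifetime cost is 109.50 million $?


E_tot = C_tot / LCOE * 100
E_tot = 109.50 / 11.795 * 100
E_tot = 928.36 GWh


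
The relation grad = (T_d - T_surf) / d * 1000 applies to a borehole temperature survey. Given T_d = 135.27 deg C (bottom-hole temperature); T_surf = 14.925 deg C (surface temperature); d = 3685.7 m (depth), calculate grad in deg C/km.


grad = (T_d - T_surf) / d * 1000
grad = (135.27 - 14.925) / 3685.7 * 1000
grad = 32.652 deg C/km


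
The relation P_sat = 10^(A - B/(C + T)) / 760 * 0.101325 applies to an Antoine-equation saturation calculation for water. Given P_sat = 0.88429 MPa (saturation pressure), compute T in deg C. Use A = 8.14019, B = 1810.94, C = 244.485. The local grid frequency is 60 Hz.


T = B / (A - log10(P_sat * 760 / 0.101325)) - C
T = 1810.94 / (8.14019 - log10(0.88429 * 760 / 0.101325)) - 244.485
T = 174.86 deg C
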